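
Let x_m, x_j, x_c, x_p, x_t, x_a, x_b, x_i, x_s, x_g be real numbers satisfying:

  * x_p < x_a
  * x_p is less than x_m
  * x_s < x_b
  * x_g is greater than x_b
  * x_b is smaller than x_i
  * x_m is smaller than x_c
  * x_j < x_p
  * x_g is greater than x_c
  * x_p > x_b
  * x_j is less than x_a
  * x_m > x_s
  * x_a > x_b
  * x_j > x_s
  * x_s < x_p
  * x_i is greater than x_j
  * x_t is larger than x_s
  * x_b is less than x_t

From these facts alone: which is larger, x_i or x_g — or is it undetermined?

undetermined

Following every chain through x_i: below x_i we get x_s, x_b, x_j.
x_g is not reached, and no chain runs the other way from x_g to x_i.
So the given relations leave the order of x_i and x_g undetermined.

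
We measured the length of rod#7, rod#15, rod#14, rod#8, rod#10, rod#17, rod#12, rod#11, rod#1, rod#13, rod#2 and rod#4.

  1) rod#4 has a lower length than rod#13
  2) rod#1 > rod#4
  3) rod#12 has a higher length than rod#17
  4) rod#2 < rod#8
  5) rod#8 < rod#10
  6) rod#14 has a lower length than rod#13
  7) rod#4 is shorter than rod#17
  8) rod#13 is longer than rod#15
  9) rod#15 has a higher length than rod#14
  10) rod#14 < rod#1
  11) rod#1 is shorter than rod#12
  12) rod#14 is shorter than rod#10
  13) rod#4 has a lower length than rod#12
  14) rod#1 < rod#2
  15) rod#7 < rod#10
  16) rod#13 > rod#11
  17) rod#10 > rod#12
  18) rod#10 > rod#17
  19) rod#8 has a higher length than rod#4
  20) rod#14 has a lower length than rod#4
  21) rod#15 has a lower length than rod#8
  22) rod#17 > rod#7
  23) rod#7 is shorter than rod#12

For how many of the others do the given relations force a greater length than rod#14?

9

The elements the relations force above rod#14 are rod#4, rod#15, rod#1, rod#2, rod#17, rod#8, rod#13, rod#12, rod#10 — no chain reaches any other.
That is 9.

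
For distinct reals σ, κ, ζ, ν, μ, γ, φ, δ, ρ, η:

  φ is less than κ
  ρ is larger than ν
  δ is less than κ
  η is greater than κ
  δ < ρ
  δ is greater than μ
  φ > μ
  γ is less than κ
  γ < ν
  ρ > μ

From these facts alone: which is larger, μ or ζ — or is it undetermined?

Following every chain through μ: above μ we get φ, δ, ρ, κ, η.
ζ is not reached, and no chain runs the other way from ζ to μ.
So the given relations leave the order of μ and ζ undetermined.

undetermined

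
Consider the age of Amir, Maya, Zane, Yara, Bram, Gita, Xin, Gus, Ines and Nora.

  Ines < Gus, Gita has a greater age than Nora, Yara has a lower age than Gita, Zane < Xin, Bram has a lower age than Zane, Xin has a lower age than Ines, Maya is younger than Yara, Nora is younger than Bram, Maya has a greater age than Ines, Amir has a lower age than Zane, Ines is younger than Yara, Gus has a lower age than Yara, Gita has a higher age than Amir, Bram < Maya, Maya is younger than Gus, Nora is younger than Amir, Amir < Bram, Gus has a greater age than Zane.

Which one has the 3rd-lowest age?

Bram

Piecing the relations together gives one ordering: Nora < Amir < Bram < Zane < Xin < Ines < Maya < Gus < Yara < Gita.
Counting 3 from the smallest end gives Bram.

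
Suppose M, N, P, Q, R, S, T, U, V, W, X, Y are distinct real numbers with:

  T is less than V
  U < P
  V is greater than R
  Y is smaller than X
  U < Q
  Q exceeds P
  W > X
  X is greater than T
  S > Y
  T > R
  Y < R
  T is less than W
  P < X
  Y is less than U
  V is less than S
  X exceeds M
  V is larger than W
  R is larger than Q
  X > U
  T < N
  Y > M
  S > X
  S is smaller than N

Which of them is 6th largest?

The consecutive relations fix a unique order: M < Y < U < P < Q < R < T < X < W < V < S < N.
The 6th largest is T.

T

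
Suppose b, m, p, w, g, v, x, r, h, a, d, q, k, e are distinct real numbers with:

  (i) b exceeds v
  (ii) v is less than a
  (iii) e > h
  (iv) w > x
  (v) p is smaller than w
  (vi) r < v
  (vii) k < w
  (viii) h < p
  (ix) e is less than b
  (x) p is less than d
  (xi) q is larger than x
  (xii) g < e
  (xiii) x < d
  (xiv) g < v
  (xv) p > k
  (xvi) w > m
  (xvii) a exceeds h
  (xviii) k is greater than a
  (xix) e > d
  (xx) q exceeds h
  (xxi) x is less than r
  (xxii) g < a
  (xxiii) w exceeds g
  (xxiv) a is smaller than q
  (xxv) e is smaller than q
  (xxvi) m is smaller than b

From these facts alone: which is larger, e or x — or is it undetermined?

e

Link the given pairs in sequence: x < r; r < v; v < a; a < k; k < p; p < d; d < e.
Together: x < r < v < a < k < p < d < e.
So e is larger.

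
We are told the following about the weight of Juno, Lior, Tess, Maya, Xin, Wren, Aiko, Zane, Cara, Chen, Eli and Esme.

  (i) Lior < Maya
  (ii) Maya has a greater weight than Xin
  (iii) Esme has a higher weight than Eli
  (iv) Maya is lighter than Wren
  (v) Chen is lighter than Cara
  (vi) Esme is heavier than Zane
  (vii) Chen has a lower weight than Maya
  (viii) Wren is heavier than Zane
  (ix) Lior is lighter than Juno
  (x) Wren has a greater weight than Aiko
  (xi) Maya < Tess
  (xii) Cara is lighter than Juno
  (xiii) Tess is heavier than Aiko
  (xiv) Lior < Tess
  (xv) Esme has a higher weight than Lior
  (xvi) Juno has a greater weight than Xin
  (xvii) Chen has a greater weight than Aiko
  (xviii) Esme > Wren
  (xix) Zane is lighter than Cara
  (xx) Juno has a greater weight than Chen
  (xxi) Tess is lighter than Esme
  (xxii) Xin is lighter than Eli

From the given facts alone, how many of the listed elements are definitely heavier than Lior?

The elements the relations force above Lior are Maya, Tess, Juno, Wren, Esme — no chain reaches any other.
That is 5.

5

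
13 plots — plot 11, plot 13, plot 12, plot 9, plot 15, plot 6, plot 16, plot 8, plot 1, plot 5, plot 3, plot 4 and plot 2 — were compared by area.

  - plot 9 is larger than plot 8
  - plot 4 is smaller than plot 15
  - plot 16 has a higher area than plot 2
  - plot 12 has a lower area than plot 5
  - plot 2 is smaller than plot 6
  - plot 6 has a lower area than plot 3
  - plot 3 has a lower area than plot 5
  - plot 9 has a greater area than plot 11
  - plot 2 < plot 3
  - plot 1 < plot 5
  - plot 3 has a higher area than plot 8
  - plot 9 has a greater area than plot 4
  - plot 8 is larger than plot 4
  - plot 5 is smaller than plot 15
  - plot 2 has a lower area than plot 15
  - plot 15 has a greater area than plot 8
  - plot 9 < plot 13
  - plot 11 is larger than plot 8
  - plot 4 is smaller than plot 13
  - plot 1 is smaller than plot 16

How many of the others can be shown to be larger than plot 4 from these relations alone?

7

From plot 4 the given relations immediately reach plot 8, plot 9, plot 15, plot 13.
From those, plot 11, plot 3 — 6 in total.
From those, plot 5 — 7 in total.
Nothing else is reachable above plot 4; 7 in all.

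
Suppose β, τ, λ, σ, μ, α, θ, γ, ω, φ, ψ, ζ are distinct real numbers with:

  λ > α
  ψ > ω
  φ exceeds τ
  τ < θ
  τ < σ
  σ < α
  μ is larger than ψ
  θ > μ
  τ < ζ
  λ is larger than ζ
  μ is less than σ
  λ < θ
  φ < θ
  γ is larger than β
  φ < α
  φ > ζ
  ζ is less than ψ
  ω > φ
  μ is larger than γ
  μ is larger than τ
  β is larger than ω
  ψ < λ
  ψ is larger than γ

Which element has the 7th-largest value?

γ

Chaining the given pairs: τ < ζ < φ < ω < β < γ < ψ < μ < σ < α < λ < θ.
Counting 7 from the largest end gives γ.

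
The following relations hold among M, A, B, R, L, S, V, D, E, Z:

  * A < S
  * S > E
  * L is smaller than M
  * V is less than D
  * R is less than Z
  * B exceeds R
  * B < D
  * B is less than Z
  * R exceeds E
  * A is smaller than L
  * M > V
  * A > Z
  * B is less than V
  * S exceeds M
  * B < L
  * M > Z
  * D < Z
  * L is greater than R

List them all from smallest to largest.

Each adjacent pair is fixed by a given relation: E < R; R < B; B < V; V < D; D < Z; Z < A; A < L; L < M; M < S. Chaining them end to end gives the full order.

E < R < B < V < D < Z < A < L < M < S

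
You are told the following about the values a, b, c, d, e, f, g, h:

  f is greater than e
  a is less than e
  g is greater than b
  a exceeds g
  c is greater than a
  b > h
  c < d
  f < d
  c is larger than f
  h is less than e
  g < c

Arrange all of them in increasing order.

The consecutive links are each given: h < b; b < g; g < a; a < e; e < f; f < c; c < d.

h < b < g < a < e < f < c < d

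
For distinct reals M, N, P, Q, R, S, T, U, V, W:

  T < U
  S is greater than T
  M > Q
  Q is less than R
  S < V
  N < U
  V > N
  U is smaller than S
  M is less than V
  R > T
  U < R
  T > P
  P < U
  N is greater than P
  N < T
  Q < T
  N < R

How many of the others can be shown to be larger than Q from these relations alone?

Directly above Q: M, T, R.
One step further: U, S, V (6 so far).
Nothing else is reachable above Q; 6 in all.

6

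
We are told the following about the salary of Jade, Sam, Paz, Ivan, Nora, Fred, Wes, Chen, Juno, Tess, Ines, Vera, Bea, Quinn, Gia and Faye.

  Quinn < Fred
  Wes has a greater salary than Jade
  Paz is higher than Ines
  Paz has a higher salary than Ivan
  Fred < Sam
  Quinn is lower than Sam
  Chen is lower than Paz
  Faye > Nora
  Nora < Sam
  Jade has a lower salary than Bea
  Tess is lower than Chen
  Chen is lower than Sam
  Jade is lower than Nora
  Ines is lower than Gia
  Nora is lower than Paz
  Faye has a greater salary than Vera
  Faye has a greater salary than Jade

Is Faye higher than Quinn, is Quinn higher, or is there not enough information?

undetermined

Following every chain through Quinn: above Quinn we get Fred, Sam.
Faye is not reached, and no chain runs the other way from Faye to Quinn.
So the given relations leave the order of Quinn and Faye undetermined.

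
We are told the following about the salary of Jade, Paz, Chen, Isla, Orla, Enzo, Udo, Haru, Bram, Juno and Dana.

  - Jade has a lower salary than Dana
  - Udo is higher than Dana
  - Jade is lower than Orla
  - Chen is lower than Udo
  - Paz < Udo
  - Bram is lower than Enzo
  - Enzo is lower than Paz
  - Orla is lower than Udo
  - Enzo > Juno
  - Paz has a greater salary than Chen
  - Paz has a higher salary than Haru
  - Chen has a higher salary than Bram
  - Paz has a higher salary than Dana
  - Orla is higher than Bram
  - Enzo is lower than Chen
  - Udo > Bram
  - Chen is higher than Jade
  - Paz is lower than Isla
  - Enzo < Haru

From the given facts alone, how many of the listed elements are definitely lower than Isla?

8

From Isla the given relations immediately reach Paz.
From those, Enzo, Dana, Haru, Chen — 5 in total.
From those, Bram, Juno, Jade — 8 in total.
Nothing else is reachable below Isla; 8 in all.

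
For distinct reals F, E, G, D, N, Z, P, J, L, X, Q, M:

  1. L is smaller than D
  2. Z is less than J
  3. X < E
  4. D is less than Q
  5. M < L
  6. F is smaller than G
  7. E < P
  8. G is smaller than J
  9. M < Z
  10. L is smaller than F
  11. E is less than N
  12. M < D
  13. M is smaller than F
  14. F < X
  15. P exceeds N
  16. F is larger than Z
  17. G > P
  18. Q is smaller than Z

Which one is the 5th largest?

E

The consecutive relations fix a unique order: M < L < D < Q < Z < F < X < E < N < P < G < J.
Counting 5 from the largest end gives E.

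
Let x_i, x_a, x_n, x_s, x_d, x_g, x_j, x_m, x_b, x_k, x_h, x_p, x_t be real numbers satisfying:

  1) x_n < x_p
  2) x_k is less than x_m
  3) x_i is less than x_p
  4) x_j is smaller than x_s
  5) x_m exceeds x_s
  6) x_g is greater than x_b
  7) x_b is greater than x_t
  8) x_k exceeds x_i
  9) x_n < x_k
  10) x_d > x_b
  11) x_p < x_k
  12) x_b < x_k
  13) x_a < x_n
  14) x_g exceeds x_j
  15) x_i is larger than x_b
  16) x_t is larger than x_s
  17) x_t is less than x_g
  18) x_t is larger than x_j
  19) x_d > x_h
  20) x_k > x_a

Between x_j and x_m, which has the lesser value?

x_j < x_t and x_t < x_b give x_j < x_b.
Then x_b < x_i extends the chain to x_i.
Then x_i < x_k extends the chain to x_k.
Then x_k < x_m extends the chain to x_m.
So x_j < x_m; x_j is the smaller of the two.

x_j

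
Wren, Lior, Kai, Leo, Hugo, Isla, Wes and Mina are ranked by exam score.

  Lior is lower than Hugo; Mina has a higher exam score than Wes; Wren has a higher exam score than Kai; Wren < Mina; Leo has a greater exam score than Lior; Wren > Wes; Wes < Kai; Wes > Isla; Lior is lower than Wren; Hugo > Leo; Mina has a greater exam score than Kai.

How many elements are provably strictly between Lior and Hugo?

Chaining upward from Lior reaches: Leo, Wren, Mina.
Chaining downward from Hugo reaches: Leo.
Strictly between Lior and Hugo are those in both lists: Leo — 1 element.

1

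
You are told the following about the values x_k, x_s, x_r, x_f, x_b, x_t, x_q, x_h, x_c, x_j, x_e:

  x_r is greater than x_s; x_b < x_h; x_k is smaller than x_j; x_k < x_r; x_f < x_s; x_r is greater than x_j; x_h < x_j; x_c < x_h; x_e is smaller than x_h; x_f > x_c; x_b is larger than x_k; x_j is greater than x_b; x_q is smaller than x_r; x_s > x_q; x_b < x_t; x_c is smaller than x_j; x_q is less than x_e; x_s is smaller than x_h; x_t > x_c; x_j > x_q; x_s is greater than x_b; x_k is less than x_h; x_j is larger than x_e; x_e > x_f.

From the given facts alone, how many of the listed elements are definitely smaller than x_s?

5

Directly below x_s: x_q, x_b, x_f.
One step further: x_c, x_k (5 so far).
No other element is forced below x_s by the given relations, so the count is 5.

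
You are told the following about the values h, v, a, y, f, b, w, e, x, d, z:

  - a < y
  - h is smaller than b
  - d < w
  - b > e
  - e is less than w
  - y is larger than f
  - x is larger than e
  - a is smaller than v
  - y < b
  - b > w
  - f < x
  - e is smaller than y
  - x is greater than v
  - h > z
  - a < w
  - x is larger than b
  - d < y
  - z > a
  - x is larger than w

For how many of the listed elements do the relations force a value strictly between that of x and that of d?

Chaining upward from d reaches: w, y, b.
Chaining downward from x reaches: a, f, e, w, z, y, h, v, b.
Strictly between d and x are those in both lists: w, y, b — 3 elements.

3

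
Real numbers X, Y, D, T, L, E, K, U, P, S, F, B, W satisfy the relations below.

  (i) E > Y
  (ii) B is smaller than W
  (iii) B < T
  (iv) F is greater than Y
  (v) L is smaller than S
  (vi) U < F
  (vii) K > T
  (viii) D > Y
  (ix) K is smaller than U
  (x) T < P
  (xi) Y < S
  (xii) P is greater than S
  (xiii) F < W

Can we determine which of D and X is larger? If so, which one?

Following every chain through D: below D we get Y.
X is not reached, and no chain runs the other way from X to D.
So the given relations leave the order of D and X undetermined.

undetermined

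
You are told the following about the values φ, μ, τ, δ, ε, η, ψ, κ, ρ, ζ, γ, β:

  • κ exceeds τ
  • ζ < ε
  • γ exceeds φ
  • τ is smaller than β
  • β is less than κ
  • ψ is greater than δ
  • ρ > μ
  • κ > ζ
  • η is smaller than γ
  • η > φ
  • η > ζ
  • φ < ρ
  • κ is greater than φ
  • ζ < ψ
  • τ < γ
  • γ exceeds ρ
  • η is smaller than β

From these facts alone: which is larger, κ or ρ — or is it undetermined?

undetermined

Following every chain through ρ: above ρ we get γ; below ρ we get μ, φ.
κ is not reached, and no chain runs the other way from κ to ρ.
So the given relations leave the order of ρ and κ undetermined.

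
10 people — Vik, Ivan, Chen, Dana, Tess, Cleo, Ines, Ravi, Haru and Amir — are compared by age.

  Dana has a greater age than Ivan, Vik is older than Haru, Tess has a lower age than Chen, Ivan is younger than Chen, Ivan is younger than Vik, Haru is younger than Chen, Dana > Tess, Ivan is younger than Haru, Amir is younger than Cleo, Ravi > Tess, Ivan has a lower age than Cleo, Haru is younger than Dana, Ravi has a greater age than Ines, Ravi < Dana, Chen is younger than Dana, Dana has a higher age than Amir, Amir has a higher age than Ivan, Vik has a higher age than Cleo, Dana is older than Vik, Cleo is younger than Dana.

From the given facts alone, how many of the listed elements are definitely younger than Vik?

From Vik the given relations immediately reach Ivan, Haru, Cleo.
From those, Amir — 4 in total.
No other element is forced below Vik by the given relations, so the count is 4.

4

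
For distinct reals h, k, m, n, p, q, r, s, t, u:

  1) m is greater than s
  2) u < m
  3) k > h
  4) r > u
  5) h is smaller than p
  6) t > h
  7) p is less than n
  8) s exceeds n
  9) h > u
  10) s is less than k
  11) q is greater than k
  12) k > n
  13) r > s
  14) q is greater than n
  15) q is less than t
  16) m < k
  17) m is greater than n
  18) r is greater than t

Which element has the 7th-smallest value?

Chaining the given pairs: u < h < p < n < s < m < k < q < t < r.
Counting 7 from the smallest end gives k.

k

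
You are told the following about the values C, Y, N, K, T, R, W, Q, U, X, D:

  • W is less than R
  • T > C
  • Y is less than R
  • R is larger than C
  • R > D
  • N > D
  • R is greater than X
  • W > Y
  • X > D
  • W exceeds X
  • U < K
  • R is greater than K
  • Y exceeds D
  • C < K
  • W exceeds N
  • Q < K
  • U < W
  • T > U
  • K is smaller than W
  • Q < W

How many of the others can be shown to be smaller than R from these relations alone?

Directly below R: C, D, Y, K, X, W.
One step further: Q, U, N (9 so far).
Nothing else is reachable below R; 9 in all.

9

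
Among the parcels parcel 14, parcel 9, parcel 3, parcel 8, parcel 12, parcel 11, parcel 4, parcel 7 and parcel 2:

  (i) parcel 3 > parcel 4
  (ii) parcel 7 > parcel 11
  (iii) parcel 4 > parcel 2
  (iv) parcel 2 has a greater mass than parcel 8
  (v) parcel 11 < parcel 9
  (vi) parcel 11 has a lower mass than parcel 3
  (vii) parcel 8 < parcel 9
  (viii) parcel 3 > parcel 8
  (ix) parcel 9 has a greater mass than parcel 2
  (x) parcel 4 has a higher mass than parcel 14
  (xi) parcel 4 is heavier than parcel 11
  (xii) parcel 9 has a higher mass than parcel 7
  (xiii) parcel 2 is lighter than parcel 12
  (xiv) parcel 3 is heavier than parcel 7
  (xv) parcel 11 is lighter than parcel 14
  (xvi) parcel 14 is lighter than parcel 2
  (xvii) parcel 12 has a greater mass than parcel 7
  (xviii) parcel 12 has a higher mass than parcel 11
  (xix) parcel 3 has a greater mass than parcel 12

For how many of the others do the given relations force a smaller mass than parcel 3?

Directly below parcel 3: parcel 11, parcel 7, parcel 8, parcel 12, parcel 4.
One step further: parcel 14, parcel 2 (7 so far).
Nothing else is reachable below parcel 3; 7 in all.

7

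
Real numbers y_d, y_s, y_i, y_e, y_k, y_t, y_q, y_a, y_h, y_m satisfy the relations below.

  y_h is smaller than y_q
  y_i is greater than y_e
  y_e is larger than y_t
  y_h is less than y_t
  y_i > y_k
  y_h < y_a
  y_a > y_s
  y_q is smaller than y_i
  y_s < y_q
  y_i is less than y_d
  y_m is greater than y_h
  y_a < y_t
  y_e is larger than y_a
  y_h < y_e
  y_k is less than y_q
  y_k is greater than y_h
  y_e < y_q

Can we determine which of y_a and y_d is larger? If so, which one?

y_a < y_t < y_e < y_q < y_i < y_d, by transitivity through y_t, y_e, y_q, y_i.
So y_d is larger.

y_d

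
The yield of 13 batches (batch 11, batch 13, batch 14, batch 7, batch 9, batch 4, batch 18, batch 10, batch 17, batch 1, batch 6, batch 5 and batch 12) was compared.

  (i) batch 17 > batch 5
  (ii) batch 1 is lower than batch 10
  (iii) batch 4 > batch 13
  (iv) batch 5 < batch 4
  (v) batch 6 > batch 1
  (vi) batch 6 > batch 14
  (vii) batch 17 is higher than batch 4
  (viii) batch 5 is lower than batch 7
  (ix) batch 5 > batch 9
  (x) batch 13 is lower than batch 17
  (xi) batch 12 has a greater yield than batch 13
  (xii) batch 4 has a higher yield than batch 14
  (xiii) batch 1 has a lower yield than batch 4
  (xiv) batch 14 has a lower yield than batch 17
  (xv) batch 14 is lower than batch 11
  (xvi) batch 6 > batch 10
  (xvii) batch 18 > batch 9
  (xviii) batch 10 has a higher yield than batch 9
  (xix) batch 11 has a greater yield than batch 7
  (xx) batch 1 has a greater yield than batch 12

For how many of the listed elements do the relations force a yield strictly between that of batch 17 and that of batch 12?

Chaining upward from batch 12 reaches: batch 1, batch 10, batch 4, batch 6.
Chaining downward from batch 17 reaches: batch 13, batch 9, batch 14, batch 1, batch 5, batch 4.
Strictly between batch 12 and batch 17 are those in both lists: batch 1, batch 4 — 2 elements.

2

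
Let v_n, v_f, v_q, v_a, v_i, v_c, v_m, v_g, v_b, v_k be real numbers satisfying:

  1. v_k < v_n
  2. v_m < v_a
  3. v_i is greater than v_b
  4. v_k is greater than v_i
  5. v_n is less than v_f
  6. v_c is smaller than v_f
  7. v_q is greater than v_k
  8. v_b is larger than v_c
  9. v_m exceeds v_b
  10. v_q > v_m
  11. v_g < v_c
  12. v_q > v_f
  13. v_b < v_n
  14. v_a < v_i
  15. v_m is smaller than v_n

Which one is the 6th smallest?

The consecutive relations fix a unique order: v_g < v_c < v_b < v_m < v_a < v_i < v_k < v_n < v_f < v_q.
Counting 6 from the smallest end gives v_i.

v_i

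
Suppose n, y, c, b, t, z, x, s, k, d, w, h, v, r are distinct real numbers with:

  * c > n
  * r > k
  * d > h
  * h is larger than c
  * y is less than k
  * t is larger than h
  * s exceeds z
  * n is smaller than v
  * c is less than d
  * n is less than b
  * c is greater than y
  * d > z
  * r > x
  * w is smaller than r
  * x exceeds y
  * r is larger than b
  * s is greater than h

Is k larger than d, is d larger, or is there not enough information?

Following every chain through d: below d we get n, y, c, z, h.
k is not reached, and no chain runs the other way from k to d.
So the given relations leave the order of d and k undetermined.

undetermined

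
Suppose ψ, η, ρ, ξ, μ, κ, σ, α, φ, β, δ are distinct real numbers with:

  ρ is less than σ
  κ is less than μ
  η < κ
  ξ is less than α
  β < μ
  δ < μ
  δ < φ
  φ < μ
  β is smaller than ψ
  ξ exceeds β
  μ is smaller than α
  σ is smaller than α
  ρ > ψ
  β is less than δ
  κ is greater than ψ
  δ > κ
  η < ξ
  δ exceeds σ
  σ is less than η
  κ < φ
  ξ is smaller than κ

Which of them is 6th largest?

ξ

The consecutive relations fix a unique order: β < ψ < ρ < σ < η < ξ < κ < δ < φ < μ < α.
The 6th largest is ξ.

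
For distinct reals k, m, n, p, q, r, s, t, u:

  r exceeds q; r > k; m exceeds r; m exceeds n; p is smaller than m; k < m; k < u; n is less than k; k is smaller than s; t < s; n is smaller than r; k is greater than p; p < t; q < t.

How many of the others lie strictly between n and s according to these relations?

1

Chaining upward from n reaches: k, r, m, u.
Chaining downward from s reaches: p, q, k, t.
Strictly between n and s are those in both lists: k — 1 element.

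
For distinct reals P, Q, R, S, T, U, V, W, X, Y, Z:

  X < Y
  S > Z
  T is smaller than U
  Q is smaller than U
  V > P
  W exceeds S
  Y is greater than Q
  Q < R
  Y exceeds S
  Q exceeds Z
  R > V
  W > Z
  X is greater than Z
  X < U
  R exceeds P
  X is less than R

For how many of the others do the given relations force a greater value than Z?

Directly above Z: X, Q, S, W.
One step further: U, R, Y (7 so far).
Nothing else is reachable above Z; 7 in all.

7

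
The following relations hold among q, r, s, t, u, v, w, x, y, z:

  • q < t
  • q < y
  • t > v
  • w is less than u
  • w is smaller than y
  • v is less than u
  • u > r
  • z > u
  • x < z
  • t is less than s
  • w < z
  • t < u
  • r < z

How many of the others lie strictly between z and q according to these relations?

The relations place q below z. An element lies strictly between them when it is forced above q and also forced below z.
Above q: {t, s, u, y}. Below z: {v, t, x, w, r, u}.
Intersection: {t, u} — 2.

2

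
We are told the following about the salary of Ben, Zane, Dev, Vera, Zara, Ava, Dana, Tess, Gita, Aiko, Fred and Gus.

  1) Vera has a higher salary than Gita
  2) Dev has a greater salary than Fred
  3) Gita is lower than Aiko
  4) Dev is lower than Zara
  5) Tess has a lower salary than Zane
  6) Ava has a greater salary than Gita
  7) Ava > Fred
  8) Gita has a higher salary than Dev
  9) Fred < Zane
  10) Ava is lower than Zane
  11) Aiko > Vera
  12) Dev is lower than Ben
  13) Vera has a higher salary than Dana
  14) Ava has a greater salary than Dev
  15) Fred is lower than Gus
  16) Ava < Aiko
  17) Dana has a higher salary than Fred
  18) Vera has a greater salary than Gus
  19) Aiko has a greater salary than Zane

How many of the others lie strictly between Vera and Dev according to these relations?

The relations place Dev below Vera. An element lies strictly between them when it is forced above Dev and also forced below Vera.
Above Dev: {Gita, Ben, Ava, Zane, Aiko, Zara}. Below Vera: {Fred, Gus, Dana, Gita}.
Intersection: {Gita} — 1.

1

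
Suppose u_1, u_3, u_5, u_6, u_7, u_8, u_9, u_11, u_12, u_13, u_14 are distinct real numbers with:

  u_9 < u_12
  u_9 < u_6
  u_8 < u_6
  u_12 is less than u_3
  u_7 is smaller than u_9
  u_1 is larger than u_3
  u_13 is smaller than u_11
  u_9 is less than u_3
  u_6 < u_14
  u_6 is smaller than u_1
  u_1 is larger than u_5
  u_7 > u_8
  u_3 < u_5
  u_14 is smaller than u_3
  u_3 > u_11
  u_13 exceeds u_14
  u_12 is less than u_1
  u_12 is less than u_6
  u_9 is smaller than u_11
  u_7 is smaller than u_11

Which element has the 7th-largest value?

u_6

Chaining the given pairs: u_8 < u_7 < u_9 < u_12 < u_6 < u_14 < u_13 < u_11 < u_3 < u_5 < u_1.
The 7th largest is u_6.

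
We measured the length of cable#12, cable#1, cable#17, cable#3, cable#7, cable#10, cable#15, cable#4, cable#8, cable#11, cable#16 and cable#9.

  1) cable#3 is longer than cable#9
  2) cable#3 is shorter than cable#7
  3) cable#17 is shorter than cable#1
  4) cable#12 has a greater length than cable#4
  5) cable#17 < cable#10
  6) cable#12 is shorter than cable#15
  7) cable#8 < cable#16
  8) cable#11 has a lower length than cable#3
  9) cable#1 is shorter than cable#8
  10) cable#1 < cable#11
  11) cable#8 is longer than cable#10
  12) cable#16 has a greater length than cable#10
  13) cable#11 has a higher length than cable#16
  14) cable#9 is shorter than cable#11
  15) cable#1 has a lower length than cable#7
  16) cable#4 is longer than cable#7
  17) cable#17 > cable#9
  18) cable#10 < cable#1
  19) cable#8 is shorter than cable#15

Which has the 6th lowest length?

Piecing the relations together gives one ordering: cable#9 < cable#17 < cable#10 < cable#1 < cable#8 < cable#16 < cable#11 < cable#3 < cable#7 < cable#4 < cable#12 < cable#15.
Counting 6 from the smallest end gives cable#16.

cable#16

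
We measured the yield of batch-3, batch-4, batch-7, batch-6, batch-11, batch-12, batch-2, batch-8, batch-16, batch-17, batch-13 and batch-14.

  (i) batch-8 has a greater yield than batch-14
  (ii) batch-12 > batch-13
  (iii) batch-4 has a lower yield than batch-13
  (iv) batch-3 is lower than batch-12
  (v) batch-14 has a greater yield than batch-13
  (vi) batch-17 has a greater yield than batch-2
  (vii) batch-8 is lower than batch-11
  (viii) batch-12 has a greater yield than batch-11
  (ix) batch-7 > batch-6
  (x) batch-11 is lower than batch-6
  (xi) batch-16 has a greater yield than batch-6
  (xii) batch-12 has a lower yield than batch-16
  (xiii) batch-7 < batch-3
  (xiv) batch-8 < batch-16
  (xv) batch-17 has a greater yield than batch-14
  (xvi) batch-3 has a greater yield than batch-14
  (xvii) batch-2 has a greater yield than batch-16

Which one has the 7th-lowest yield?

batch-7

Piecing the relations together gives one ordering: batch-4 < batch-13 < batch-14 < batch-8 < batch-11 < batch-6 < batch-7 < batch-3 < batch-12 < batch-16 < batch-2 < batch-17.
Counting 7 from the smallest end gives batch-7.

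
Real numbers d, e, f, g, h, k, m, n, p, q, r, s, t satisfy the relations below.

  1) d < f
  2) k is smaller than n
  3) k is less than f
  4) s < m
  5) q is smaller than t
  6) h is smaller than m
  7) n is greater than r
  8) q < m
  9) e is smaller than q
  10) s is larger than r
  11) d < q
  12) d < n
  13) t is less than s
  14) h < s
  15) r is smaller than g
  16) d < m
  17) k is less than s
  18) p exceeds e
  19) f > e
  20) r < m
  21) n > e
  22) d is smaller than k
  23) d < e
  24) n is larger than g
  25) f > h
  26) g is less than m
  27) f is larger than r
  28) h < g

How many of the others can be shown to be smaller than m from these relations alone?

9

Directly below m: r, d, q, h, g, s.
One step further: e, k, t (9 so far).
Nothing else is reachable below m; 9 in all.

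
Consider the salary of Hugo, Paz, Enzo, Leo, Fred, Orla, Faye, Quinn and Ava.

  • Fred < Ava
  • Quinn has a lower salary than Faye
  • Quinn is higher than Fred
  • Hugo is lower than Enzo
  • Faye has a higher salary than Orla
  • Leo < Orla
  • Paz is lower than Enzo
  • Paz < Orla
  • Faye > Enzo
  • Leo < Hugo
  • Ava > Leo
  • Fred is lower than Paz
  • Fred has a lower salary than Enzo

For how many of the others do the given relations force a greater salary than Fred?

6

The elements the relations force above Fred are Paz, Orla, Quinn, Ava, Enzo, Faye — no chain reaches any other.
That is 6.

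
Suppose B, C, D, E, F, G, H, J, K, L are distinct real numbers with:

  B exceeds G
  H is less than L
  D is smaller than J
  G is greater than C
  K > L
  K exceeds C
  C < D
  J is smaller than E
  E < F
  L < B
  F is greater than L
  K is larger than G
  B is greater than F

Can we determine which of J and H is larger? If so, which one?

undetermined

Following every chain through H: above H we get L, K, F, B.
J is not reached, and no chain runs the other way from J to H.
So the given relations leave the order of H and J undetermined.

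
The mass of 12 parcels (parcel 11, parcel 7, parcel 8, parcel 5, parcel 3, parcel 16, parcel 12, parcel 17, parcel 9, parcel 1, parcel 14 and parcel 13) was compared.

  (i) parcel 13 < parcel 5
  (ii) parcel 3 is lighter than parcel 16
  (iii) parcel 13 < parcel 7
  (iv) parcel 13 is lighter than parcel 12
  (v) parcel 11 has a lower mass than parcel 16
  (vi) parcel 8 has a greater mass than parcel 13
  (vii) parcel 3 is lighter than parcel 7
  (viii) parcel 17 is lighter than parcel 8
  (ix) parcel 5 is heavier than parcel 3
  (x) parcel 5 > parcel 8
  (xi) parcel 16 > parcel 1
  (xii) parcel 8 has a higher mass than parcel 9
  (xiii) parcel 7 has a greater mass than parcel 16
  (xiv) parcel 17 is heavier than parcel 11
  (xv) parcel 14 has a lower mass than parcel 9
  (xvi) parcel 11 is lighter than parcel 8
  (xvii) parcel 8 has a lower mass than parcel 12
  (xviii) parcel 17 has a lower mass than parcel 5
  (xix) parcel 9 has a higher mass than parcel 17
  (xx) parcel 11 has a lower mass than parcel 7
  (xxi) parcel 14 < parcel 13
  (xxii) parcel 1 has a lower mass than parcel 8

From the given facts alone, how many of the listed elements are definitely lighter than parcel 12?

7

From parcel 12 the given relations immediately reach parcel 13, parcel 8.
From those, parcel 1, parcel 11, parcel 17, parcel 14, parcel 9 — 7 in total.
Nothing else is reachable below parcel 12; 7 in all.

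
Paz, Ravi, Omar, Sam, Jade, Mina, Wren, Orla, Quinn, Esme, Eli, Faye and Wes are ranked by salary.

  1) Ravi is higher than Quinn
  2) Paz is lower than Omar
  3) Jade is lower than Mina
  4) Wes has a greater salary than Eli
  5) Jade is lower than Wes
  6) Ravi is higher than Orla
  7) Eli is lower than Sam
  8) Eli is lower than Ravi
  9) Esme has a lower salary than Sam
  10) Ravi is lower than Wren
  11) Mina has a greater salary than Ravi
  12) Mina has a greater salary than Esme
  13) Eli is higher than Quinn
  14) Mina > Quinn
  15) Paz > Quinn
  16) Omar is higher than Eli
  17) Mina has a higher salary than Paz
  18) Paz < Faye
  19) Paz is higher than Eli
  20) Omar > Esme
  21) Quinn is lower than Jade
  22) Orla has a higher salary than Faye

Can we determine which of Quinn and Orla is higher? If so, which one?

Orla

Quinn < Eli and Eli < Paz give Quinn < Paz.
Then Paz < Faye extends the chain to Faye.
With Faye < Orla: Quinn < Eli < Paz < Faye < Orla.
So Orla is higher.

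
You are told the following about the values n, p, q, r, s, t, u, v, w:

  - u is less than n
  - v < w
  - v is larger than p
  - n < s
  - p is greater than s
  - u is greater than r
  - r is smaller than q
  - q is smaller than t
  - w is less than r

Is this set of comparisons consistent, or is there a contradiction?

We have r < u stated directly, yet also u < n < s < p < v < w < r by chaining the others — so u < r. Contradiction.

inconsistent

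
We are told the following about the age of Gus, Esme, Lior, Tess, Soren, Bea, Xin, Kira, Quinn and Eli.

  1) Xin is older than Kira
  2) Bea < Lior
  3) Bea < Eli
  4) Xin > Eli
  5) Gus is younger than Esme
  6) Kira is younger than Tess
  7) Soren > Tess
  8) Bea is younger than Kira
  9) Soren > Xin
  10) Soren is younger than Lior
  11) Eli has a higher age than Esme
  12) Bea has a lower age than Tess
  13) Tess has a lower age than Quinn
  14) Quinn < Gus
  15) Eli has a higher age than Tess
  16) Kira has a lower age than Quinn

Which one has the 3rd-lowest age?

The consecutive relations fix a unique order: Bea < Kira < Tess < Quinn < Gus < Esme < Eli < Xin < Soren < Lior.
The 3rd smallest is Tess.

Tess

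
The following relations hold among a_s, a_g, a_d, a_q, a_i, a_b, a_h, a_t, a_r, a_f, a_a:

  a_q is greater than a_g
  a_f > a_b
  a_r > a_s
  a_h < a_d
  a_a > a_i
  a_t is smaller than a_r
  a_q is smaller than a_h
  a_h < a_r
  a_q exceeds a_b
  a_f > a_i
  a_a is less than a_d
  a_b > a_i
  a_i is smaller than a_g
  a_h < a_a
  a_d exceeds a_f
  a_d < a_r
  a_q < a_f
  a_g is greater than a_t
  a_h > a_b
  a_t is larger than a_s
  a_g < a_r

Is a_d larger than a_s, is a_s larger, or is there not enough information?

The relevant relations are a_s < a_t; a_t < a_g; a_g < a_q; a_q < a_h; a_h < a_d.
Together: a_s < a_t < a_g < a_q < a_h < a_d.
So a_d is larger.

a_d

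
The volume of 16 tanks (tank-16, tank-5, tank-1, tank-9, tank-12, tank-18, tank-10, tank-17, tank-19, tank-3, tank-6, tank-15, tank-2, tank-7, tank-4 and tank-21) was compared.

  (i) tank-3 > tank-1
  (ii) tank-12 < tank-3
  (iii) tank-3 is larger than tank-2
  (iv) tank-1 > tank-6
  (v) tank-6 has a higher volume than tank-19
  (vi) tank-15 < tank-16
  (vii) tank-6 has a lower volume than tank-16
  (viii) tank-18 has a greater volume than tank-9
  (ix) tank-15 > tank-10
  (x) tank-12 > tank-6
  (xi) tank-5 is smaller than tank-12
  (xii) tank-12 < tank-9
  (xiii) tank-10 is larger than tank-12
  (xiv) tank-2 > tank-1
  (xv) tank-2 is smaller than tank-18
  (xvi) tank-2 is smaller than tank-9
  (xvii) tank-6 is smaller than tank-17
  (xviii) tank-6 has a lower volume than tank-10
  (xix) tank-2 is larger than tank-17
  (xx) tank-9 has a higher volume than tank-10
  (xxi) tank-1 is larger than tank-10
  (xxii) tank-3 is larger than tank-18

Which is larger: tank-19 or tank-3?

Following the relations from tank-19: tank-19 < tank-6 < tank-12 < tank-10 < tank-1 < tank-2 < tank-9 < tank-18 < tank-3.
So tank-19 < tank-3; tank-3 is the larger of the two.

tank-3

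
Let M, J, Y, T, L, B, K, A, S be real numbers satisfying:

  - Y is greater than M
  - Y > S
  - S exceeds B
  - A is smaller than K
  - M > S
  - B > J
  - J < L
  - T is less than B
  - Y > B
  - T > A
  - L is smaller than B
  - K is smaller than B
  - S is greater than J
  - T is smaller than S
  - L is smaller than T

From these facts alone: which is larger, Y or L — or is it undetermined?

L < T and T < B give L < B.
Then B < S extends the chain to S.
Then S < M extends the chain to M.
With M < Y: L < T < B < S < M < Y.
So Y is larger.

Y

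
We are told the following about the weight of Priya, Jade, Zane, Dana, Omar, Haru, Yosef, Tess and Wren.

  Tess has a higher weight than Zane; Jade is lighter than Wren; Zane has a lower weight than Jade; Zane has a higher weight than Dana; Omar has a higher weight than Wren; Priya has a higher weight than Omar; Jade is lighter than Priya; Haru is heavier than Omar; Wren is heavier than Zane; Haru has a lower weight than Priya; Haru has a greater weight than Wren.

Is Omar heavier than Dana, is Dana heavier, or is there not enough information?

Link the given pairs in sequence: Dana < Zane; Zane < Jade; Jade < Wren; Wren < Omar.
Chaining these gives Dana < Zane < Jade < Wren < Omar.
So Omar is heavier.

Omar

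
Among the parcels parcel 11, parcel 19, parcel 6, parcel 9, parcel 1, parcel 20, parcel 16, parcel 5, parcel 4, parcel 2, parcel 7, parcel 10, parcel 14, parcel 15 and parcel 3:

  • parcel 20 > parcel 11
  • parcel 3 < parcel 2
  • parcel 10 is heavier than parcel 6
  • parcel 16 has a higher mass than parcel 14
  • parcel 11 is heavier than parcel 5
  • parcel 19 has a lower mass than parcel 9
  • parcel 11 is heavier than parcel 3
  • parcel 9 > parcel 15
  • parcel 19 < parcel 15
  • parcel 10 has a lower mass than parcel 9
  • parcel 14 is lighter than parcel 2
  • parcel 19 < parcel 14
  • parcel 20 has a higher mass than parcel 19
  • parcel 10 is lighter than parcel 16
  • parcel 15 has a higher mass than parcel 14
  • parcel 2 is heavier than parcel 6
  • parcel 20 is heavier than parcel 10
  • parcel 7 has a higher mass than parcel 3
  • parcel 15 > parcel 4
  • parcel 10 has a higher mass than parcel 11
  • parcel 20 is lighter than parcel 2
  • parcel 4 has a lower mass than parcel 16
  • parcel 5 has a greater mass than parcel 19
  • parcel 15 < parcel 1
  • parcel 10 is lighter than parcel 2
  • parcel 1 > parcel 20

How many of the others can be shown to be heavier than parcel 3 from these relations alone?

8

Directly above parcel 3: parcel 11, parcel 7, parcel 2.
One step further: parcel 10, parcel 20 (5 so far).
One step further: parcel 9, parcel 16, parcel 1 (8 so far).
Nothing else is reachable above parcel 3; 8 in all.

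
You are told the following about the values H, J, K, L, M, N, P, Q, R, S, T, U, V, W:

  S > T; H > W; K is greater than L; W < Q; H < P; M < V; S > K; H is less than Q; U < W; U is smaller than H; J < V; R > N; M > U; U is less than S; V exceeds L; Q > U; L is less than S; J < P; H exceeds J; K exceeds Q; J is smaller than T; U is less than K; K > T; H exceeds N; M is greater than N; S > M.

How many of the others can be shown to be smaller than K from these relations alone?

Directly below K: U, T, L, Q.
One step further: W, J, H (7 so far).
One step further: N (8 so far).
No other element is forced below K by the given relations, so the count is 8.

8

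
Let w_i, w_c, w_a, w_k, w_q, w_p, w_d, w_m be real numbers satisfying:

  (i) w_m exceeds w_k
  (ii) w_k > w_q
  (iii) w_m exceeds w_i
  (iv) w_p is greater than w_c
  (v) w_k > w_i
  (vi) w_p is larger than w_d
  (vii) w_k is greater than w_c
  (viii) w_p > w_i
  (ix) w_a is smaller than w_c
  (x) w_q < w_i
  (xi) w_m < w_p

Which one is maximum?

w_p

w_a is not greatest since w_a < w_c; w_c is not greatest since w_c < w_k; w_q is not greatest since w_q < w_i; w_i is not greatest since w_i < w_p; w_d is not greatest since w_d < w_p; w_k is not greatest since w_k < w_m; w_m is not greatest since w_m < w_p.
Only w_p has nothing above it, so w_p is the maximum.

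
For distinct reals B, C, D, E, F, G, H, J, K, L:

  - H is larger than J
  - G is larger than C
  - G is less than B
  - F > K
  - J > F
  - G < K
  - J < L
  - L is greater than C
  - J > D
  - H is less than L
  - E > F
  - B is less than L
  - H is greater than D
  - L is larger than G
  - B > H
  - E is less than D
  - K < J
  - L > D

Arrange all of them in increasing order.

C < G < K < F < E < D < J < H < B < L

The consecutive links are each given: C < G; G < K; K < F; F < E; E < D; D < J; J < H; H < B; B < L.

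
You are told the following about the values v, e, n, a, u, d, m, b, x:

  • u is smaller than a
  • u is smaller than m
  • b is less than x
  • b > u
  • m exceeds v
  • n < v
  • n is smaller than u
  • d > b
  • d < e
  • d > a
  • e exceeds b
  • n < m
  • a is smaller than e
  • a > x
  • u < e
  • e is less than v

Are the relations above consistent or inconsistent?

Every relation is compatible with n < u < b < x < a < d < e < v < m; the set is consistent.

consistent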